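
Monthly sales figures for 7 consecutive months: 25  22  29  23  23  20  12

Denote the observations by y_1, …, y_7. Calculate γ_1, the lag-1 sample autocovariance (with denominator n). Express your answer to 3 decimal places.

3.714

Mean ȳ = (25 + 22 + 29 + 23 + 23 + 20 + 12)/7 = 22.0000
Deviations: 3.0000, 0.0000, 7.0000, 1.0000, 1.0000, -2.0000, -10.0000
Σ_{t=1}^{6}(y_t−ȳ)(y_{t+1}−ȳ) = 26.0000
γ_1 = 26.0000 / 7 = 3.714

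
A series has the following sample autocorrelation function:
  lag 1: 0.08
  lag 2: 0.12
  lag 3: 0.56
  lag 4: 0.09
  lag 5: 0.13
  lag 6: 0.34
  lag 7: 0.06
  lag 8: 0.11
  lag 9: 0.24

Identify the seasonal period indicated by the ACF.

The largest autocorrelation is r_3 = 0.56, with weaker echoes at lags 6 (0.34) and 9 (0.24); the remaining lags stay at or below 0.13.
The dominant spike at lag 3 indicates a seasonal period of 3.

3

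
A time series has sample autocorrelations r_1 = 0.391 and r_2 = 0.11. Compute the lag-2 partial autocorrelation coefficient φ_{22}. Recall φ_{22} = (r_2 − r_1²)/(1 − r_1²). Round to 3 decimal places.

φ_{22} = (r_2 − r_1²) / (1 − r_1²)
r_1² = (0.391)² = 0.152881
Numerator = 0.11 − 0.1529 = -0.0429; denominator = 1 − 0.1529 = 0.8471
φ_{22} = -0.0429 / 0.8471 = -0.051

-0.051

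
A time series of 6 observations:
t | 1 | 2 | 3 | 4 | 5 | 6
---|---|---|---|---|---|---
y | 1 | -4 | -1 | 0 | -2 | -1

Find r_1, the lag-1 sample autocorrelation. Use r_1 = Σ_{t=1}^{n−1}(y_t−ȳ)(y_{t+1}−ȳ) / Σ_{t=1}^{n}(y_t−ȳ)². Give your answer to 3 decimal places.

Mean ȳ = (1 − 4 − 1 + 0 − 2 − 1)/6 = -1.1667
Deviations from mean: 2.1667, -2.8333, 0.1667, 1.1667, -0.8333, 0.1667
Numerator Σ_{t=1}^{5}(y_t−ȳ)(y_{t+1}−ȳ) = -7.5278
Denominator Σ(y_t−ȳ)² = 14.8333
r_1 = -7.5278 / 14.8333 = -0.507

-0.507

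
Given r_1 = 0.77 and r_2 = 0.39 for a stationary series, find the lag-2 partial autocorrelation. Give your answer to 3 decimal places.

-0.498

φ_{22} = (r_2 − r_1²) / (1 − r_1²)
r_1² = (0.77)² = 0.5929
Numerator = 0.39 − 0.5929 = -0.2029; denominator = 1 − 0.5929 = 0.4071
φ_{22} = -0.2029 / 0.4071 = -0.498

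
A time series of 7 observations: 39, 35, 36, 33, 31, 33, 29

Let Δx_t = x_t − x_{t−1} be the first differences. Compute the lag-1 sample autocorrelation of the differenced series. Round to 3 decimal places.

-0.573

First differences Δx: -4, 1, -3, -2, 2, -4
Mean of differences = -1.6667
Numerator Σ(Δx_t−Δx̄)(Δx_{t+1}−Δx̄) = -19.1111
Denominator Σ(Δx_t−Δx̄)² = 33.3333
r_1(Δx) = -19.1111 / 33.3333 = -0.573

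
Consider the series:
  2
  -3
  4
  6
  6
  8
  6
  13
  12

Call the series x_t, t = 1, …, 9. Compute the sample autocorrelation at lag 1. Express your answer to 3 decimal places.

0.505

Mean x̄ = (2 − 3 + 4 + 6 + 6 + 8 + 6 + 13 + 12)/9 = 6.0000
Numerator Σ_{t=1}^{8}(x_t−x̄)(x_{t+1}−x̄) = 96.0000
Denominator Σ(x_t−x̄)² = 190.0000
r_1 = 96.0000 / 190.0000 = 0.505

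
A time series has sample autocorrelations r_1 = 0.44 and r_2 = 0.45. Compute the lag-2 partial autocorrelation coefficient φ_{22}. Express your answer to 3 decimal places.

φ_{22} = (r_2 − r_1²) / (1 − r_1²)
r_1² = (0.44)² = 0.1936
Numerator = 0.45 − 0.1936 = 0.2564; denominator = 1 − 0.1936 = 0.8064
φ_{22} = 0.2564 / 0.8064 = 0.318

0.318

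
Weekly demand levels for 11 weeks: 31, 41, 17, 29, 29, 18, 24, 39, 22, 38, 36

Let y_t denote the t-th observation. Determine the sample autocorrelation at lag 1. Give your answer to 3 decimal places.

-0.257

Mean ȳ = (31 + 41 + 17 + 29 + 29 + 18 + 24 + 39 + 22 + 38 + 36)/11 = 29.4545
Numerator Σ_{t=1}^{10}(y_t−ȳ)(y_{t+1}−ȳ) = -183.3884
Denominator Σ(y_t−ȳ)² = 714.7273
r_1 = -183.3884 / 714.7273 = -0.257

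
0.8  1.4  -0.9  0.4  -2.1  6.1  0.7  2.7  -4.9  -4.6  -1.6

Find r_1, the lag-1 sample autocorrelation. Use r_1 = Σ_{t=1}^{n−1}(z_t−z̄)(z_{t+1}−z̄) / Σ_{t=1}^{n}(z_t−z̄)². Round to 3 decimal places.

0.084

Mean z̄ = (0.8 + 1.4 − 0.9 + 0.4 − 2.1 + 6.1 + 0.7 + 2.7 − 4.9 − 4.6 − 1.6)/11 = -0.1818
Numerator Σ_{t=1}^{10}(z_t−z̄)(z_{t+1}−z̄) = 8.4288
Denominator Σ(z_t−z̄)² = 100.3364
r_1 = 8.4288 / 100.3364 = 0.084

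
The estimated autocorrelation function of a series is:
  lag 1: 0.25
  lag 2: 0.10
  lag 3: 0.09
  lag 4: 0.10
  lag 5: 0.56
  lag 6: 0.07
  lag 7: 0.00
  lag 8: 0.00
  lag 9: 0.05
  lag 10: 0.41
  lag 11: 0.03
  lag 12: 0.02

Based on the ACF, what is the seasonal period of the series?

5

The largest autocorrelation is r_5 = 0.56, with a weaker echo at lag 10 (0.41); the remaining lags stay at or below 0.25. The elevated value at lag 1 (0.25), dropping to 0.10 at lag 2, reflects decaying short-term dependence rather than seasonality.
The dominant spike at lag 5 indicates a seasonal period of 5.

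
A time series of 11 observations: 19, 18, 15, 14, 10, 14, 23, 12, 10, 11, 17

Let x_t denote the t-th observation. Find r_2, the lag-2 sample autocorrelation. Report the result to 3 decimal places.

Mean x̄ = (19 + 18 + 15 + 14 + 10 + 14 + 23 + 12 + 10 + 11 + 17)/11 = 14.8182
Numerator Σ_{t=1}^{9}(x_t−x̄)(x_{t+2}−x̄) = -78.3388
Denominator Σ(x_t−x̄)² = 169.6364
r_2 = -78.3388 / 169.6364 = -0.462

-0.462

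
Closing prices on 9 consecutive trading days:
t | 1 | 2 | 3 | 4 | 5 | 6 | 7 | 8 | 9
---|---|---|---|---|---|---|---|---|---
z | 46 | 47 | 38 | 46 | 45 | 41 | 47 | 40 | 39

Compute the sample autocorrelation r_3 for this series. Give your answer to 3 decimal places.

0.374

Mean z̄ = (46 + 47 + 38 + 46 + 45 + 41 + 47 + 40 + 39)/9 = 43.2222
Numerator Σ_{t=1}^{6}(z_t−z̄)(z_{t+3}−z̄) = 40.1852
Denominator Σ(z_t−z̄)² = 107.5556
r_3 = 40.1852 / 107.5556 = 0.374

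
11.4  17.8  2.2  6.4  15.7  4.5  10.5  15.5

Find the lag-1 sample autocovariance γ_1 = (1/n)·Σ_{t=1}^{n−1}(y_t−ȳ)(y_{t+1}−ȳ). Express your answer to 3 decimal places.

-9.064

Mean ȳ = (11.4 + 17.8 + 2.2 + 6.4 + 15.7 + 4.5 + 10.5 + 15.5)/8 = 10.5000
Deviations: 0.9000, 7.3000, -8.3000, -4.1000, 5.2000, -6.0000, 0.0000, 5.0000
Σ_{t=1}^{7}(y_t−ȳ)(y_{t+1}−ȳ) = -72.5100
γ_1 = -72.5100 / 8 = -9.064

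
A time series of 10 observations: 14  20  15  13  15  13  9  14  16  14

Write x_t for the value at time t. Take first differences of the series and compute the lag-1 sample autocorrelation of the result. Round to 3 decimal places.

-0.279

First differences Δx: 6, -5, -2, 2, -2, -4, 5, 2, -2
Mean of differences = 0.0000
Numerator Σ(Δx_t−Δx̄)(Δx_{t+1}−Δx̄) = -34.0000
Denominator Σ(Δx_t−Δx̄)² = 122.0000
r_1(Δx) = -34.0000 / 122.0000 = -0.279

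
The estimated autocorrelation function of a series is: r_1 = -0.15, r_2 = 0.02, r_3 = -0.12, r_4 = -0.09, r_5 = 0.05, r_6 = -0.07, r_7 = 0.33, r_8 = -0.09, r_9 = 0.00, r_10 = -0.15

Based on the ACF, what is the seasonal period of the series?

The largest autocorrelation is r_7 = 0.33; the remaining lags stay at or below 0.05.
The dominant spike at lag 7 indicates a seasonal period of 7.

7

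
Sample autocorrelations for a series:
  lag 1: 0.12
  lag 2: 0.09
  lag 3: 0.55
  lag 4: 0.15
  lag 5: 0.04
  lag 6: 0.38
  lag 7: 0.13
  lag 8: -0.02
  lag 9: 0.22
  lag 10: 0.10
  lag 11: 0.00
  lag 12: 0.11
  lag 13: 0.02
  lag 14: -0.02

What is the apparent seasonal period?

3

The largest autocorrelation is r_3 = 0.55, with weaker echoes at lags 6 (0.38) and 9 (0.22); the remaining lags stay at or below 0.15.
The dominant spike at lag 3 indicates a seasonal period of 3.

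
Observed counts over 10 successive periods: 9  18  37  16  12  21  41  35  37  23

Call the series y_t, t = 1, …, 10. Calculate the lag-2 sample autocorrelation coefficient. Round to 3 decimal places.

-0.266

Mean ȳ = (9 + 18 + 37 + 16 + 12 + 21 + 41 + 35 + 37 + 23)/10 = 24.9000
Numerator Σ_{t=1}^{8}(y_t−ȳ)(y_{t+2}−ȳ) = -323.8200
Denominator Σ(y_t−ȳ)² = 1218.9000
r_2 = -323.8200 / 1218.9000 = -0.266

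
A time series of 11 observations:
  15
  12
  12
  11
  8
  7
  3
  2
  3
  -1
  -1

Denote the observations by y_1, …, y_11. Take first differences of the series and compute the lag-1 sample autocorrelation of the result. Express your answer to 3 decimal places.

First differences Δy: -3, 0, -1, -3, -1, -4, -1, 1, -4, 0
Mean of differences = -1.6000
Numerator Σ(Δy_t−Δȳ)(Δy_{t+1}−Δȳ) = -14.3600
Denominator Σ(Δy_t−Δȳ)² = 28.4000
r_1(Δy) = -14.3600 / 28.4000 = -0.506

-0.506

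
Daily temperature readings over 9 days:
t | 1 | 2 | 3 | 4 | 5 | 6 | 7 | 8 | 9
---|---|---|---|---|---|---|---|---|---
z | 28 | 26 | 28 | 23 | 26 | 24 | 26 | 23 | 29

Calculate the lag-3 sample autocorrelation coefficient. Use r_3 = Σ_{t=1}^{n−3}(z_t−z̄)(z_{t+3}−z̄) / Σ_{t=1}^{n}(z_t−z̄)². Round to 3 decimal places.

-0.427

Mean z̄ = (28 + 26 + 28 + 23 + 26 + 24 + 26 + 23 + 29)/9 = 25.8889
Σ(z_t−z̄)(z_{t+3}−z̄) = (-6.0988) + (0.0123) + (-3.9877) + (-0.3210) + (-0.3210) + (-5.8765) = -16.5926
Denominator Σ(z_t−z̄)² = 38.8889
r_3 = -16.5926 / 38.8889 = -0.427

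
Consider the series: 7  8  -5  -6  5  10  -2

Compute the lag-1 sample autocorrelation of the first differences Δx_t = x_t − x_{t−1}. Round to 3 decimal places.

First differences Δx: 1, -13, -1, 11, 5, -12
Mean of differences = -1.5000
Numerator Σ(Δx_t−Δx̄)(Δx_{t+1}−Δx̄) = -15.2500
Denominator Σ(Δx_t−Δx̄)² = 447.5000
r_1(Δx) = -15.2500 / 447.5000 = -0.034

-0.034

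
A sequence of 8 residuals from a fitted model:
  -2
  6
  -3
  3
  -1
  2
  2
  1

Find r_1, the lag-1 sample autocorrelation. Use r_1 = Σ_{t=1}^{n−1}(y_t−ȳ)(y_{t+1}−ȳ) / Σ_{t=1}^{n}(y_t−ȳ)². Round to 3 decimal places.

Mean ȳ = (-2 + 6 − 3 + 3 − 1 + 2 + 2 + 1)/8 = 1.0000
Deviations from mean: -3.0000, 5.0000, -4.0000, 2.0000, -2.0000, 1.0000, 1.0000, 0.0000
Σ(y_t−ȳ)(y_{t+1}−ȳ) = (-15.0000) + (-20.0000) + (-8.0000) + (-4.0000) + (-2.0000) + (1.0000) + (0.0000) = -48.0000
Denominator Σ(y_t−ȳ)² = 60.0000
r_1 = -48.0000 / 60.0000 = -0.800

-0.800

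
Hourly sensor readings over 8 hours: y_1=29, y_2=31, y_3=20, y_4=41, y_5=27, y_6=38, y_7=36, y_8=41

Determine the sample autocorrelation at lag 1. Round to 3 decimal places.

Mean ȳ = (29 + 31 + 20 + 41 + 27 + 38 + 36 + 41)/8 = 32.8750
Deviations from mean: -3.8750, -1.8750, -12.8750, 8.1250, -5.8750, 5.1250, 3.1250, 8.1250
Σ(y_t−ȳ)(y_{t+1}−ȳ) = (7.2656) + (24.1406) + (-104.6094) + (-47.7344) + (-30.1094) + (16.0156) + (25.3906) = -109.6406
Denominator Σ(y_t−ȳ)² = 386.8750
r_1 = -109.6406 / 386.8750 = -0.283

-0.283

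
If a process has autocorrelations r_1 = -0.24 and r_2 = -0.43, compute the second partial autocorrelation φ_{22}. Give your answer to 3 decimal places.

φ_{22} = (r_2 − r_1²) / (1 − r_1²)
r_1² = (-0.24)² = 0.0576
Numerator = -0.43 − 0.0576 = -0.4876; denominator = 1 − 0.0576 = 0.9424
φ_{22} = -0.4876 / 0.9424 = -0.517

-0.517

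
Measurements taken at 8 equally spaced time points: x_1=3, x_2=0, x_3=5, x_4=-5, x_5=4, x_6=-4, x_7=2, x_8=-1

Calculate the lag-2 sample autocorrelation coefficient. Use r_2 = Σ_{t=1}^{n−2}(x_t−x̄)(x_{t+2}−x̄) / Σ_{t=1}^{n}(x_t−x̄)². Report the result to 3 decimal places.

0.707

Mean x̄ = (3 + 0 + 5 − 5 + 4 − 4 + 2 − 1)/8 = 0.5000
Deviations from mean: 2.5000, -0.5000, 4.5000, -5.5000, 3.5000, -4.5000, 1.5000, -1.5000
Σ(x_t−x̄)(x_{t+2}−x̄) = (11.2500) + (2.7500) + (15.7500) + (24.7500) + (5.2500) + (6.7500) = 66.5000
Denominator Σ(x_t−x̄)² = 94.0000
r_2 = 66.5000 / 94.0000 = 0.707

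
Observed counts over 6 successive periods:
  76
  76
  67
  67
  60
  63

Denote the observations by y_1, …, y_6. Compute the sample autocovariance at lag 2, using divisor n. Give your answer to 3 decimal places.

Mean ȳ = (76 + 76 + 67 + 67 + 60 + 63)/6 = 68.1667
Deviations: 7.8333, 7.8333, -1.1667, -1.1667, -8.1667, -5.1667
Σ_{t=1}^{4}(y_t−ȳ)(y_{t+2}−ȳ) = -2.7222
γ_2 = -2.7222 / 6 = -0.454

-0.454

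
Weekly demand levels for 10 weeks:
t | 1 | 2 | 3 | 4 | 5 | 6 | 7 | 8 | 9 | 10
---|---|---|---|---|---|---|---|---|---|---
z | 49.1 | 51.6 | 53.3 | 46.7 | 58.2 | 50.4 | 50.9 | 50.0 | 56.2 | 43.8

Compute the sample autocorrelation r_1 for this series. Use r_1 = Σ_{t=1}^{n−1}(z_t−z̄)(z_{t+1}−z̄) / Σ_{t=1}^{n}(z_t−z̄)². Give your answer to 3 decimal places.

-0.548

Mean z̄ = (49.1 + 51.6 + 53.3 + 46.7 + 58.2 + 50.4 + 50.9 + 50.0 + 56.2 + 43.8)/10 = 51.0200
Numerator Σ_{t=1}^{9}(z_t−z̄)(z_{t+1}−z̄) = -87.5964
Denominator Σ(z_t−z̄)² = 159.8360
r_1 = -87.5964 / 159.8360 = -0.548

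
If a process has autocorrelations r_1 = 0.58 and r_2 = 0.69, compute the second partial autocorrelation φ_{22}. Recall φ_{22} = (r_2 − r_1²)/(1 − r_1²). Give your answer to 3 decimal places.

φ_{22} = (r_2 − r_1²) / (1 − r_1²)
r_1² = (0.58)² = 0.3364
Numerator = 0.69 − 0.3364 = 0.3536; denominator = 1 − 0.3364 = 0.6636
φ_{22} = 0.3536 / 0.6636 = 0.533

0.533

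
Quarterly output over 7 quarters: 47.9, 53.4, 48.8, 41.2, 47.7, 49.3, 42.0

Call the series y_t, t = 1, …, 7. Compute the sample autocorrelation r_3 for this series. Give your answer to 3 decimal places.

Mean ȳ = (47.9 + 53.4 + 48.8 + 41.2 + 47.7 + 49.3 + 42.0)/7 = 47.1857
Deviations from mean: 0.7143, 6.2143, 1.6143, -5.9857, 0.5143, 2.1143, -5.1857
Numerator Σ_{t=1}^{4}(y_t−ȳ)(y_{t+3}−ȳ) = 33.3737
Denominator Σ(y_t−ȳ)² = 109.1886
r_3 = 33.3737 / 109.1886 = 0.306

0.306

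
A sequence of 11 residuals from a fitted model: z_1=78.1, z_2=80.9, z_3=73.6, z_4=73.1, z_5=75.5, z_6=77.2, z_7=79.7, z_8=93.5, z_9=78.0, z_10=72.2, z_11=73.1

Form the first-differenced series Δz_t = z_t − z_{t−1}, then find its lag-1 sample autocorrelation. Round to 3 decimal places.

-0.202

First differences Δz: 2.8, -7.3, -0.5, 2.4, 1.7, 2.5, 13.8, -15.5, -5.8, 0.9
Mean of differences = -0.5000
Numerator Σ(Δz_t−Δz̄)(Δz_{t+1}−Δz̄) = -108.9800
Denominator Σ(Δz_t−Δz̄)² = 538.9200
r_1(Δz) = -108.9800 / 538.9200 = -0.202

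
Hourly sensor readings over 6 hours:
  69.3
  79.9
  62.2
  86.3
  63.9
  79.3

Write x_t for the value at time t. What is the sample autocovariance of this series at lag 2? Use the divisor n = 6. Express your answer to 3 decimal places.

Mean x̄ = (69.3 + 79.9 + 62.2 + 86.3 + 63.9 + 79.3)/6 = 73.4833
Σ_{t=1}^{4}(x_t−x̄)(x_{t+2}−x̄) = 312.1244
γ_2 = 312.1244 / 6 = 52.021

52.021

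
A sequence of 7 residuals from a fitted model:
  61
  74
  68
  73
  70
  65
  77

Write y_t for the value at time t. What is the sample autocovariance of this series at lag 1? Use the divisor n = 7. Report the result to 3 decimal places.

-12.155

Mean ȳ = (61 + 74 + 68 + 73 + 70 + 65 + 77)/7 = 69.7143
Deviations: -8.7143, 4.2857, -1.7143, 3.2857, 0.2857, -4.7143, 7.2857
Σ_{t=1}^{6}(y_t−ȳ)(y_{t+1}−ȳ) = -85.0816
γ_1 = -85.0816 / 7 = -12.155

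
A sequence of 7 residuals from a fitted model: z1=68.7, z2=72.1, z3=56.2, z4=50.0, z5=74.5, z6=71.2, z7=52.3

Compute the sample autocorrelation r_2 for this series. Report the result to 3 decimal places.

Mean z̄ = (68.7 + 72.1 + 56.2 + 50.0 + 74.5 + 71.2 + 52.3)/7 = 63.5714
Deviations from mean: 5.1286, 8.5286, -7.3714, -13.5714, 10.9286, 7.6286, -11.2714
Σ(z_t−z̄)(z_{t+2}−z̄) = (-37.8049) + (-115.7449) + (-80.5592) + (-103.5306) + (-123.1806) = -460.8202
Denominator Σ(z_t−z̄)² = 642.2343
r_2 = -460.8202 / 642.2343 = -0.718

-0.718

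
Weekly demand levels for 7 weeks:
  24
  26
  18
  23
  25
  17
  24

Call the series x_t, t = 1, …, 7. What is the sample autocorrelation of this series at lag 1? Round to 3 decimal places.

Mean x̄ = (24 + 26 + 18 + 23 + 25 + 17 + 24)/7 = 22.4286
Deviations from mean: 1.5714, 3.5714, -4.4286, 0.5714, 2.5714, -5.4286, 1.5714
Numerator Σ_{t=1}^{6}(x_t−x̄)(x_{t+1}−x̄) = -33.7551
Denominator Σ(x_t−x̄)² = 73.7143
r_1 = -33.7551 / 73.7143 = -0.458

-0.458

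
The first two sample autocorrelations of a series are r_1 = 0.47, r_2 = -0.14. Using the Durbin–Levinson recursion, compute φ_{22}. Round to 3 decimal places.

-0.463

φ_{22} = (r_2 − r_1²) / (1 − r_1²)
r_1² = (0.47)² = 0.2209
Numerator = -0.14 − 0.2209 = -0.3609; denominator = 1 − 0.2209 = 0.7791
φ_{22} = -0.3609 / 0.7791 = -0.463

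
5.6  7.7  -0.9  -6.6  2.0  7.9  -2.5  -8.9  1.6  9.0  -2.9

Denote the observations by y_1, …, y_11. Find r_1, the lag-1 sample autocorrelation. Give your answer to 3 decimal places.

0.027

Mean ȳ = (5.6 + 7.7 − 0.9 − 6.6 + 2.0 + 7.9 − 2.5 − 8.9 + 1.6 + 9.0 − 2.9)/11 = 1.0909
Numerator Σ_{t=1}^{10}(y_t−ȳ)(y_{t+1}−ȳ) = 9.9545
Denominator Σ(y_t−ȳ)² = 365.7691
r_1 = 9.9545 / 365.7691 = 0.027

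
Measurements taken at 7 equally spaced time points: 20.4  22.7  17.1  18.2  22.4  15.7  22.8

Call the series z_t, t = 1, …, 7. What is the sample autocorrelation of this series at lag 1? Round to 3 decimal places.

-0.560

Mean z̄ = (20.4 + 22.7 + 17.1 + 18.2 + 22.4 + 15.7 + 22.8)/7 = 19.9000
Deviations from mean: 0.5000, 2.8000, -2.8000, -1.7000, 2.5000, -4.2000, 2.9000
Σ(z_t−z̄)(z_{t+1}−z̄) = (1.4000) + (-7.8400) + (4.7600) + (-4.2500) + (-10.5000) + (-12.1800) = -28.6100
Denominator Σ(z_t−z̄)² = 51.1200
r_1 = -28.6100 / 51.1200 = -0.560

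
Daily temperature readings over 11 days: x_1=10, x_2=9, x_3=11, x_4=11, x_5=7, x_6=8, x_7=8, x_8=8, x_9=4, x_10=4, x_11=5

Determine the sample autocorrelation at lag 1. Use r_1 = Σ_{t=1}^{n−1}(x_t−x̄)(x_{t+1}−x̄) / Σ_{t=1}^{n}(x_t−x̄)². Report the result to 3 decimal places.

0.598

Mean x̄ = (10 + 9 + 11 + 11 + 7 + 8 + 8 + 8 + 4 + 4 + 5)/11 = 7.7273
Numerator Σ_{t=1}^{10}(x_t−x̄)(x_{t+1}−x̄) = 38.3802
Denominator Σ(x_t−x̄)² = 64.1818
r_1 = 38.3802 / 64.1818 = 0.598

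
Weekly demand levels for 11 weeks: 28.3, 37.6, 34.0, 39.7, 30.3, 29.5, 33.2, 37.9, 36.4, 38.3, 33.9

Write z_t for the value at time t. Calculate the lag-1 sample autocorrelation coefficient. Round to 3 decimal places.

Mean z̄ = (28.3 + 37.6 + 34.0 + 39.7 + 30.3 + 29.5 + 33.2 + 37.9 + 36.4 + 38.3 + 33.9)/11 = 34.4636
Numerator Σ_{t=1}^{10}(z_t−z̄)(z_{t+1}−z̄) = -10.4986
Denominator Σ(z_t−z̄)² = 149.6255
r_1 = -10.4986 / 149.6255 = -0.070

-0.070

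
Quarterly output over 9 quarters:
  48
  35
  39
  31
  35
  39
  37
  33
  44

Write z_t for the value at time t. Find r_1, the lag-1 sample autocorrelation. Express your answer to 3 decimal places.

Mean z̄ = (48 + 35 + 39 + 31 + 35 + 39 + 37 + 33 + 44)/9 = 37.8889
Numerator Σ_{t=1}^{8}(z_t−z̄)(z_{t+1}−z̄) = -49.9012
Denominator Σ(z_t−z̄)² = 230.8889
r_1 = -49.9012 / 230.8889 = -0.216

-0.216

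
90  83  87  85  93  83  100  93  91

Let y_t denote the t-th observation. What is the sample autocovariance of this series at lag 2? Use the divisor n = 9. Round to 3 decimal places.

8.697

Mean ȳ = (90 + 83 + 87 + 85 + 93 + 83 + 100 + 93 + 91)/9 = 89.4444
Σ_{t=1}^{7}(y_t−ȳ)(y_{t+2}−ȳ) = 78.2716
γ_2 = 78.2716 / 9 = 8.697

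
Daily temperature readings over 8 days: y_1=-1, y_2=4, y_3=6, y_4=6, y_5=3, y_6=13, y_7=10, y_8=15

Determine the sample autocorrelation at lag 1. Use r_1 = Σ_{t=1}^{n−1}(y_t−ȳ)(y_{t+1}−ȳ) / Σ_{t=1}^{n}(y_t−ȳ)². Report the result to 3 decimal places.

Mean ȳ = (-1 + 4 + 6 + 6 + 3 + 13 + 10 + 15)/8 = 7.0000
Numerator Σ_{t=1}^{7}(y_t−ȳ)(y_{t+1}−ȳ) = 50.0000
Denominator Σ(y_t−ȳ)² = 200.0000
r_1 = 50.0000 / 200.0000 = 0.250

0.250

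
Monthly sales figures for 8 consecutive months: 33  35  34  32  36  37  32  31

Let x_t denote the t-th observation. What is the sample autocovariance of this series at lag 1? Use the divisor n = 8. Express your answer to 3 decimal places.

0.180

Mean x̄ = (33 + 35 + 34 + 32 + 36 + 37 + 32 + 31)/8 = 33.7500
Σ_{t=1}^{7}(x_t−x̄)(x_{t+1}−x̄) = 1.4375
γ_1 = 1.4375 / 8 = 0.180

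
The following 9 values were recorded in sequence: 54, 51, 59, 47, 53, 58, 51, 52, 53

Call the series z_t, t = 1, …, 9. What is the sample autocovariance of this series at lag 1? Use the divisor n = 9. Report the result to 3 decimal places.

-6.446

Mean z̄ = (54 + 51 + 59 + 47 + 53 + 58 + 51 + 52 + 53)/9 = 53.1111
Σ_{t=1}^{8}(z_t−z̄)(z_{t+1}−z̄) = -58.0123
γ_1 = -58.0123 / 9 = -6.446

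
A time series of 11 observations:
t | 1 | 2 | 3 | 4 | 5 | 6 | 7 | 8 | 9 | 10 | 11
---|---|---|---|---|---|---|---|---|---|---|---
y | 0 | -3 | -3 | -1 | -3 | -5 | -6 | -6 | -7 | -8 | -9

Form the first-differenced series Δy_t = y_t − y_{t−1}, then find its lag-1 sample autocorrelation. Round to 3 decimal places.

First differences Δy: -3, 0, 2, -2, -2, -1, 0, -1, -1, -1
Mean of differences = -0.9000
Numerator Σ(Δy_t−Δȳ)(Δy_{t+1}−Δȳ) = -1.3100
Denominator Σ(Δy_t−Δȳ)² = 16.9000
r_1(Δy) = -1.3100 / 16.9000 = -0.078

-0.078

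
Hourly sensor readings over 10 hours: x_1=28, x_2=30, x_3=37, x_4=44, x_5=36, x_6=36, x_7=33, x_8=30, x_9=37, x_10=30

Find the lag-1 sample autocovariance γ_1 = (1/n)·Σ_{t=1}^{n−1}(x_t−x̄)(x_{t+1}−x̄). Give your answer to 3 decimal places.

Mean x̄ = (28 + 30 + 37 + 44 + 36 + 36 + 33 + 30 + 37 + 30)/10 = 34.1000
Σ_{t=1}^{9}(x_t−x̄)(x_{t+1}−x̄) = 42.8900
γ_1 = 42.8900 / 10 = 4.289

4.289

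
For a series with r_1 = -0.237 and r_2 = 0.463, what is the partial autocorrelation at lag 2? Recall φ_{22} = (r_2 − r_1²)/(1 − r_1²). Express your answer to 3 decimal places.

0.431

φ_{22} = (r_2 − r_1²) / (1 − r_1²)
r_1² = (-0.237)² = 0.056169
Numerator = 0.463 − 0.0562 = 0.4068; denominator = 1 − 0.0562 = 0.9438
φ_{22} = 0.4068 / 0.9438 = 0.431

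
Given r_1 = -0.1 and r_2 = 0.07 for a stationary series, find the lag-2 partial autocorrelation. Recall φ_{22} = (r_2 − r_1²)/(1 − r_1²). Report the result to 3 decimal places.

0.061

φ_{22} = (r_2 − r_1²) / (1 − r_1²)
r_1² = (-0.1)² = 0.01
Numerator = 0.07 − 0.0100 = 0.0600; denominator = 1 − 0.0100 = 0.9900
φ_{22} = 0.0600 / 0.9900 = 0.061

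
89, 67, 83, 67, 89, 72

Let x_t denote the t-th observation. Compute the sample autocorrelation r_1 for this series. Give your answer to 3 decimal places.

Mean x̄ = (89 + 67 + 83 + 67 + 89 + 72)/6 = 77.8333
Numerator Σ_{t=1}^{5}(x_t−x̄)(x_{t+1}−x̄) = -419.0278
Denominator Σ(x_t−x̄)² = 544.8333
r_1 = -419.0278 / 544.8333 = -0.769

-0.769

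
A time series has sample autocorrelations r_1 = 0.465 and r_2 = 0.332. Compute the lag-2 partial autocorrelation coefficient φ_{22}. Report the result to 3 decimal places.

φ_{22} = (r_2 − r_1²) / (1 − r_1²)
r_1² = (0.465)² = 0.216225
Numerator = 0.332 − 0.2162 = 0.1158; denominator = 1 − 0.2162 = 0.7838
φ_{22} = 0.1158 / 0.7838 = 0.148

0.148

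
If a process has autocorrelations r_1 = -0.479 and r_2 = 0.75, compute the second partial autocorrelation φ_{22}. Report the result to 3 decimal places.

φ_{22} = (r_2 − r_1²) / (1 − r_1²)
r_1² = (-0.479)² = 0.229441
Numerator = 0.75 − 0.2294 = 0.5206; denominator = 1 − 0.2294 = 0.7706
φ_{22} = 0.5206 / 0.7706 = 0.676

0.676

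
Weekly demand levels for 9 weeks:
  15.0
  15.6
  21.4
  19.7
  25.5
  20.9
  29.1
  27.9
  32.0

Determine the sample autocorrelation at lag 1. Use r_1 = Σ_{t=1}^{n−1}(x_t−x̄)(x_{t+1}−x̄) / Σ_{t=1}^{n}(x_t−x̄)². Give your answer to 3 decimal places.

0.435

Mean x̄ = (15.0 + 15.6 + 21.4 + 19.7 + 25.5 + 20.9 + 29.1 + 27.9 + 32.0)/9 = 23.0111
Numerator Σ_{t=1}^{8}(x_t−x̄)(x_{t+1}−x̄) = 124.0099
Denominator Σ(x_t−x̄)² = 285.0889
r_1 = 124.0099 / 285.0889 = 0.435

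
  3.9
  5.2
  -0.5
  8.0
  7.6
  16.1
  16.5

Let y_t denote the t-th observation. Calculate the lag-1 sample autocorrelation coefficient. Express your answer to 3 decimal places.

Mean ȳ = (3.9 + 5.2 − 0.5 + 8.0 + 7.6 + 16.1 + 16.5)/7 = 8.1143
Deviations from mean: -4.2143, -2.9143, -8.6143, -0.1143, -0.5143, 7.9857, 8.3857
Σ(y_t−ȳ)(y_{t+1}−ȳ) = (12.2816) + (25.1045) + (0.9845) + (0.0588) + (-4.1069) + (66.9659) = 101.2884
Denominator Σ(y_t−ȳ)² = 234.8286
r_1 = 101.2884 / 234.8286 = 0.431

0.431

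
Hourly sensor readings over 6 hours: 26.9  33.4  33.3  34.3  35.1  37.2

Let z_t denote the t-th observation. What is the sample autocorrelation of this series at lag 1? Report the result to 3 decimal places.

Mean z̄ = (26.9 + 33.4 + 33.3 + 34.3 + 35.1 + 37.2)/6 = 33.3667
Deviations from mean: -6.4667, 0.0333, -0.0667, 0.9333, 1.7333, 3.8333
Σ(z_t−z̄)(z_{t+1}−z̄) = (-0.2156) + (-0.0022) + (-0.0622) + (1.6178) + (6.6444) = 7.9822
Denominator Σ(z_t−z̄)² = 60.3933
r_1 = 7.9822 / 60.3933 = 0.132

0.132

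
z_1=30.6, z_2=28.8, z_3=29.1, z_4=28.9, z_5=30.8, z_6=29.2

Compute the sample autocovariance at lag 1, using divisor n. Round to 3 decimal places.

Mean z̄ = (30.6 + 28.8 + 29.1 + 28.9 + 30.8 + 29.2)/6 = 29.5667
Σ_{t=1}^{5}(z_t−z̄)(z_{t+1}−z̄) = -1.3978
γ_1 = -1.3978 / 6 = -0.233

-0.233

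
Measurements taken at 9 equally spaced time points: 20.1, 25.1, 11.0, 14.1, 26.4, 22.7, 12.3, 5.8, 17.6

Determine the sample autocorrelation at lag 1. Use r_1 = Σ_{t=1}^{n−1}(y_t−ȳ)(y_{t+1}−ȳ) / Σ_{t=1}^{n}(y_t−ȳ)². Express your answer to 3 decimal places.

0.102

Mean ȳ = (20.1 + 25.1 + 11.0 + 14.1 + 26.4 + 22.7 + 12.3 + 5.8 + 17.6)/9 = 17.2333
Numerator Σ_{t=1}^{8}(y_t−ȳ)(y_{t+1}−ȳ) = 39.6789
Denominator Σ(y_t−ȳ)² = 387.8800
r_1 = 39.6789 / 387.8800 = 0.102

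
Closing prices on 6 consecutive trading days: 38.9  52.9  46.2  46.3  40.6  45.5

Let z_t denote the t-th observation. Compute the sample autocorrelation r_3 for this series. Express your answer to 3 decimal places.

Mean z̄ = (38.9 + 52.9 + 46.2 + 46.3 + 40.6 + 45.5)/6 = 45.0667
Deviations from mean: -6.1667, 7.8333, 1.1333, 1.2333, -4.4667, 0.4333
Σ(z_t−z̄)(z_{t+3}−z̄) = (-7.6056) + (-34.9889) + (0.4911) = -42.1033
Denominator Σ(z_t−z̄)² = 122.3333
r_3 = -42.1033 / 122.3333 = -0.344

-0.344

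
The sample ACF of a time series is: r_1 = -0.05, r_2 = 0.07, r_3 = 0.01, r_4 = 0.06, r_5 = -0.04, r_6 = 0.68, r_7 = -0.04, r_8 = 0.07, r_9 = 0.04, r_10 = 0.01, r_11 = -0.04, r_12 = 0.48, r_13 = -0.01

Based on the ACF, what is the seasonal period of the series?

6

The largest autocorrelation is r_6 = 0.68, with a weaker echo at lag 12 (0.48); the remaining lags stay at or below 0.07.
The dominant spike at lag 6 indicates a seasonal period of 6.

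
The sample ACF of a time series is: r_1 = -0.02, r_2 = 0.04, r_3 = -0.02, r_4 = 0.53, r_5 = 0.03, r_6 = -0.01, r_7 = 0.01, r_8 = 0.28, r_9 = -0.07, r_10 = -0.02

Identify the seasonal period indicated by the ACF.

The largest autocorrelation is r_4 = 0.53, with a weaker echo at lag 8 (0.28); the remaining lags stay at or below 0.04.
The dominant spike at lag 4 indicates a seasonal period of 4.

4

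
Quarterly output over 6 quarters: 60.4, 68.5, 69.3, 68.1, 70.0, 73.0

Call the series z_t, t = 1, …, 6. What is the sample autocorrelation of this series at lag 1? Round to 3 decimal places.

0.071

Mean z̄ = (60.4 + 68.5 + 69.3 + 68.1 + 70.0 + 73.0)/6 = 68.2167
Deviations from mean: -7.8167, 0.2833, 1.0833, -0.1167, 1.7833, 4.7833
Σ(z_t−z̄)(z_{t+1}−z̄) = (-2.2147) + (0.3069) + (-0.1264) + (-0.2081) + (8.5303) = 6.2881
Denominator Σ(z_t−z̄)² = 88.4283
r_1 = 6.2881 / 88.4283 = 0.071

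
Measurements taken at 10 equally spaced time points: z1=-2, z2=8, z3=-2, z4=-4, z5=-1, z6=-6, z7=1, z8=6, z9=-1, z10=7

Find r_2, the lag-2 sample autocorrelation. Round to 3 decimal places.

0.023

Mean z̄ = (-2 + 8 − 2 − 4 − 1 − 6 + 1 + 6 − 1 + 7)/10 = 0.6000
Numerator Σ_{t=1}^{8}(z_t−z̄)(z_{t+2}−z̄) = 4.8800
Denominator Σ(z_t−z̄)² = 208.4000
r_2 = 4.8800 / 208.4000 = 0.023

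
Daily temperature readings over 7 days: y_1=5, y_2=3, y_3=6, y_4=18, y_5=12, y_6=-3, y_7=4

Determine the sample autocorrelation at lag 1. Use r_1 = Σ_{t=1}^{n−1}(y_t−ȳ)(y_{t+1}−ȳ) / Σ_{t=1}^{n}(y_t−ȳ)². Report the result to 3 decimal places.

Mean ȳ = (5 + 3 + 6 + 18 + 12 − 3 + 4)/7 = 6.4286
Deviations from mean: -1.4286, -3.4286, -0.4286, 11.5714, 5.5714, -9.4286, -2.4286
Numerator Σ_{t=1}^{6}(y_t−ȳ)(y_{t+1}−ȳ) = 36.2449
Denominator Σ(y_t−ȳ)² = 273.7143
r_1 = 36.2449 / 273.7143 = 0.132

0.132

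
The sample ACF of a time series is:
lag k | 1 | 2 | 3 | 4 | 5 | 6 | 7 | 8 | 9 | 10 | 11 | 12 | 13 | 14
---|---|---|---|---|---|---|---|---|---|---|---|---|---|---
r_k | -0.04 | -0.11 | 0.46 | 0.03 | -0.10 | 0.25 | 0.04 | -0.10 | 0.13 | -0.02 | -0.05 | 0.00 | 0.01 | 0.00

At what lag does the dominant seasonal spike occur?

The largest autocorrelation is r_3 = 0.46, with a weaker echo at lag 6 (0.25); the remaining lags stay at or below 0.13.
The dominant spike at lag 3 indicates a seasonal period of 3.

3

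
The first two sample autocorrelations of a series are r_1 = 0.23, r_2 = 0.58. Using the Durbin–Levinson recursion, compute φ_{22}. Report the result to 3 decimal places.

0.557

φ_{22} = (r_2 − r_1²) / (1 − r_1²)
r_1² = (0.23)² = 0.0529
Numerator = 0.58 − 0.0529 = 0.5271; denominator = 1 − 0.0529 = 0.9471
φ_{22} = 0.5271 / 0.9471 = 0.557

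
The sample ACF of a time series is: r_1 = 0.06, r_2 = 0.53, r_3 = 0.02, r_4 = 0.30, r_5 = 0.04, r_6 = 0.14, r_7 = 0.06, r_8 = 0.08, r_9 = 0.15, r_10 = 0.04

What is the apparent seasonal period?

The largest autocorrelation is r_2 = 0.53, with a weaker echo at lag 4 (0.30); the remaining lags stay at or below 0.15.
The dominant spike at lag 2 indicates a seasonal period of 2.

2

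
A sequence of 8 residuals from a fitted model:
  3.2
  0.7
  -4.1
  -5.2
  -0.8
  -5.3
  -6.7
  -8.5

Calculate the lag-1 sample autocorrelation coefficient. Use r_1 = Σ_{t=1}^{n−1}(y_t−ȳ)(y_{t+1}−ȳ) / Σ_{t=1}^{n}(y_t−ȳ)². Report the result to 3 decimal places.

Mean ȳ = (3.2 + 0.7 − 4.1 − 5.2 − 0.8 − 5.3 − 6.7 − 8.5)/8 = -3.3375
Σ(y_t−ȳ)(y_{t+1}−ȳ) = (26.3952) + (-3.0786) + (1.4202) + (-4.7261) + (-4.9798) + (6.5989) + (17.3589) = 38.9886
Denominator Σ(y_t−ȳ)² = 111.3388
r_1 = 38.9886 / 111.3388 = 0.350

0.350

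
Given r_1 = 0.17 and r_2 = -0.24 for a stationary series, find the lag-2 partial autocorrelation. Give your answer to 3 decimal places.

φ_{22} = (r_2 − r_1²) / (1 − r_1²)
r_1² = (0.17)² = 0.0289
Numerator = -0.24 − 0.0289 = -0.2689; denominator = 1 − 0.0289 = 0.9711
φ_{22} = -0.2689 / 0.9711 = -0.277

-0.277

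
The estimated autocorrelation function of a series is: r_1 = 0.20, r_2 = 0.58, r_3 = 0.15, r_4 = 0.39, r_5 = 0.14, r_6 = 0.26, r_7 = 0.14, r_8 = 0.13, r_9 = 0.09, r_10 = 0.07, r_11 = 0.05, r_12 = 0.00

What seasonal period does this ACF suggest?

2

The largest autocorrelation is r_2 = 0.58, with weaker echoes at lags 4 (0.39) and 6 (0.26); the remaining lags stay at or below 0.20.
The dominant spike at lag 2 indicates a seasonal period of 2.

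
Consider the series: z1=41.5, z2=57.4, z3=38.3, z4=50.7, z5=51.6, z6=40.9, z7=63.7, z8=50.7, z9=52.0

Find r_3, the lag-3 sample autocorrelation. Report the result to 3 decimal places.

0.189

Mean z̄ = (41.5 + 57.4 + 38.3 + 50.7 + 51.6 + 40.9 + 63.7 + 50.7 + 52.0)/9 = 49.6444
Numerator Σ_{t=1}^{6}(z_t−z̄)(z_{t+3}−z̄) = 102.0730
Denominator Σ(z_t−z̄)² = 540.8022
r_3 = 102.0730 / 540.8022 = 0.189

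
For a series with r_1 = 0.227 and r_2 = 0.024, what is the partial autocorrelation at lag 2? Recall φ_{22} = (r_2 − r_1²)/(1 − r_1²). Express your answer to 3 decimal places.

-0.029

φ_{22} = (r_2 − r_1²) / (1 − r_1²)
r_1² = (0.227)² = 0.051529
Numerator = 0.024 − 0.0515 = -0.0275; denominator = 1 − 0.0515 = 0.9485
φ_{22} = -0.0275 / 0.9485 = -0.029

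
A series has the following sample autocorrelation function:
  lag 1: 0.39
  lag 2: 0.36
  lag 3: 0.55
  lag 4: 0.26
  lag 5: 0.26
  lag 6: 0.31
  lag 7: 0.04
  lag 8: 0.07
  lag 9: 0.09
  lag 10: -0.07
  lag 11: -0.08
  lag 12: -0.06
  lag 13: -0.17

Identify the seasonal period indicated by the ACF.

3

The largest autocorrelation is r_3 = 0.55; the remaining lags stay at or below 0.39. The elevated value at lag 1 (0.39), dropping to 0.36 at lag 2, reflects decaying short-term dependence rather than seasonality.
The dominant spike at lag 3 indicates a seasonal period of 3.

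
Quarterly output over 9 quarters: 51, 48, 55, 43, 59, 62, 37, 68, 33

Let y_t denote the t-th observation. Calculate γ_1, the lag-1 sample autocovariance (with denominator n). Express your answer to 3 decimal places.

Mean ȳ = (51 + 48 + 55 + 43 + 59 + 62 + 37 + 68 + 33)/9 = 50.6667
Σ_{t=1}^{8}(y_t−ȳ)(y_{t+1}−ȳ) = -713.1111
γ_1 = -713.1111 / 9 = -79.235

-79.235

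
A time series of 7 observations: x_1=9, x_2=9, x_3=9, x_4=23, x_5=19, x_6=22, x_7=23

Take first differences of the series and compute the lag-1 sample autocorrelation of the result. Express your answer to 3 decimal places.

First differences Δx: 0, 0, 14, -4, 3, 1
Mean of differences = 2.3333
Numerator Σ(Δx_t−Δx̄)(Δx_{t+1}−Δx̄) = -100.7778
Denominator Σ(Δx_t−Δx̄)² = 189.3333
r_1(Δx) = -100.7778 / 189.3333 = -0.532

-0.532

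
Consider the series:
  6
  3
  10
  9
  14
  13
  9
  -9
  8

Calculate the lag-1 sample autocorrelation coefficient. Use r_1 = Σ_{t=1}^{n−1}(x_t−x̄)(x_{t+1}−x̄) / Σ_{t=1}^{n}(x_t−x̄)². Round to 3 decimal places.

0.048

Mean x̄ = (6 + 3 + 10 + 9 + 14 + 13 + 9 − 9 + 8)/9 = 7.0000
Numerator Σ_{t=1}^{8}(x_t−x̄)(x_{t+1}−x̄) = 18.0000
Denominator Σ(x_t−x̄)² = 376.0000
r_1 = 18.0000 / 376.0000 = 0.048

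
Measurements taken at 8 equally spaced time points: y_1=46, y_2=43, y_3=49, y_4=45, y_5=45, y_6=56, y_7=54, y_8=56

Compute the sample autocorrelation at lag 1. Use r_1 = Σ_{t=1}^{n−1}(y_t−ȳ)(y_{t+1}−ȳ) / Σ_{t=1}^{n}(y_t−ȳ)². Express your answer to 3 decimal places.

Mean ȳ = (46 + 43 + 49 + 45 + 45 + 56 + 54 + 56)/8 = 49.2500
Deviations from mean: -3.2500, -6.2500, -0.2500, -4.2500, -4.2500, 6.7500, 4.7500, 6.7500
Σ(y_t−ȳ)(y_{t+1}−ȳ) = (20.3125) + (1.5625) + (1.0625) + (18.0625) + (-28.6875) + (32.0625) + (32.0625) = 76.4375
Denominator Σ(y_t−ȳ)² = 199.5000
r_1 = 76.4375 / 199.5000 = 0.383

0.383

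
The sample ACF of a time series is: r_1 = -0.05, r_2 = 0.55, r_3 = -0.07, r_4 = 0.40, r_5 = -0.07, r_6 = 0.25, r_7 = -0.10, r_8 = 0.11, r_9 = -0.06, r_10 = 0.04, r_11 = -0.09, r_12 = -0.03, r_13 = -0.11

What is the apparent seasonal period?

The largest autocorrelation is r_2 = 0.55, with weaker echoes at lags 4 (0.40) and 6 (0.25); the remaining lags stay at or below 0.11.
The dominant spike at lag 2 indicates a seasonal period of 2.

2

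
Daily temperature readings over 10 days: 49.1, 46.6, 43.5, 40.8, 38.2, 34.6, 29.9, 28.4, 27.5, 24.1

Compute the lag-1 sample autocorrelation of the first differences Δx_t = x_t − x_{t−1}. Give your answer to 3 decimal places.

0.011

First differences Δx: -2.5, -3.1, -2.7, -2.6, -3.6, -4.7, -1.5, -0.9, -3.4
Mean of differences = -2.7778
Numerator Σ(Δx_t−Δx̄)(Δx_{t+1}−Δx̄) = 0.1084
Denominator Σ(Δx_t−Δx̄)² = 10.1356
r_1(Δx) = 0.1084 / 10.1356 = 0.011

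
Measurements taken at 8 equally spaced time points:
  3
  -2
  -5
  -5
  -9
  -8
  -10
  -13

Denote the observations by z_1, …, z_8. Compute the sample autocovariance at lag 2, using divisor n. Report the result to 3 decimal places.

Mean z̄ = (3 − 2 − 5 − 5 − 9 − 8 − 10 − 13)/8 = -6.1250
Deviations: 9.1250, 4.1250, 1.1250, 1.1250, -2.8750, -1.8750, -3.8750, -6.8750
Σ_{t=1}^{6}(z_t−z̄)(z_{t+2}−z̄) = 33.5938
γ_2 = 33.5938 / 8 = 4.199

4.199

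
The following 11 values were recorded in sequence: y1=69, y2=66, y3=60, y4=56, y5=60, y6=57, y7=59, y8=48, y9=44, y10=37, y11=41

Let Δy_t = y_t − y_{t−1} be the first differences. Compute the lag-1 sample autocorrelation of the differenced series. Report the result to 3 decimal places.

-0.276

First differences Δy: -3, -6, -4, 4, -3, 2, -11, -4, -7, 4
Mean of differences = -2.8000
Numerator Σ(Δy_t−Δȳ)(Δy_{t+1}−Δȳ) = -59.0400
Denominator Σ(Δy_t−Δȳ)² = 213.6000
r_1(Δy) = -59.0400 / 213.6000 = -0.276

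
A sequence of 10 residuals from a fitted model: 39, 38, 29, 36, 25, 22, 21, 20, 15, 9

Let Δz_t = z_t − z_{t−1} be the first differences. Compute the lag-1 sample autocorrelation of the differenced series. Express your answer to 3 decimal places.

-0.655

First differences Δz: -1, -9, 7, -11, -3, -1, -1, -5, -6
Mean of differences = -3.3333
Numerator Σ(Δz_t−Δz̄)(Δz_{t+1}−Δz̄) = -146.7778
Denominator Σ(Δz_t−Δz̄)² = 224.0000
r_1(Δz) = -146.7778 / 224.0000 = -0.655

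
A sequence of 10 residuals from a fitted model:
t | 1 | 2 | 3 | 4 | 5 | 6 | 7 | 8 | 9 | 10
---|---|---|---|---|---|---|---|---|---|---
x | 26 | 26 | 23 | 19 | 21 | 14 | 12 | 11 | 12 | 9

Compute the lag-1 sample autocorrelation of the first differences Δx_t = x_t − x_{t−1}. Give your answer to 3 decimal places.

First differences Δx: 0, -3, -4, 2, -7, -2, -1, 1, -3
Mean of differences = -1.8889
Numerator Σ(Δx_t−Δx̄)(Δx_{t+1}−Δx̄) = -28.0123
Denominator Σ(Δx_t−Δx̄)² = 60.8889
r_1(Δx) = -28.0123 / 60.8889 = -0.460

-0.460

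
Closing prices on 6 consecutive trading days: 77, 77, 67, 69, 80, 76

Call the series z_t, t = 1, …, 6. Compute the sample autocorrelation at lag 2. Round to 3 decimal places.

-0.641

Mean z̄ = (77 + 77 + 67 + 69 + 80 + 76)/6 = 74.3333
Deviations from mean: 2.6667, 2.6667, -7.3333, -5.3333, 5.6667, 1.6667
Σ(z_t−z̄)(z_{t+2}−z̄) = (-19.5556) + (-14.2222) + (-41.5556) + (-8.8889) = -84.2222
Denominator Σ(z_t−z̄)² = 131.3333
r_2 = -84.2222 / 131.3333 = -0.641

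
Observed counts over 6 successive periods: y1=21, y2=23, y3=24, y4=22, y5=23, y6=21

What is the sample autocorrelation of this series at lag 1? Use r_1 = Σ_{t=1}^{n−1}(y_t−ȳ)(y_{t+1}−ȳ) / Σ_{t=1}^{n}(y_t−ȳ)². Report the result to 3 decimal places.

Mean ȳ = (21 + 23 + 24 + 22 + 23 + 21)/6 = 22.3333
Σ(y_t−ȳ)(y_{t+1}−ȳ) = (-0.8889) + (1.1111) + (-0.5556) + (-0.2222) + (-0.8889) = -1.4444
Denominator Σ(y_t−ȳ)² = 7.3333
r_1 = -1.4444 / 7.3333 = -0.197

-0.197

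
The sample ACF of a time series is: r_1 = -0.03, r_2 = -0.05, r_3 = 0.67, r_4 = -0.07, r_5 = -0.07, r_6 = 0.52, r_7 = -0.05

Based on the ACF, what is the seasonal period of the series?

The largest autocorrelation is r_3 = 0.67, with a weaker echo at lag 6 (0.52); the remaining lags stay at or below -0.03.
The dominant spike at lag 3 indicates a seasonal period of 3.

3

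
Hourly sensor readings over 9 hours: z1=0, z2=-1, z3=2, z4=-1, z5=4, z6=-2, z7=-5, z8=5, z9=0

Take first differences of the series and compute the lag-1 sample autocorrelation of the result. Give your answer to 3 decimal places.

-0.556

First differences Δz: -1, 3, -3, 5, -6, -3, 10, -5
Mean of differences = 0.0000
Numerator Σ(Δz_t−Δz̄)(Δz_{t+1}−Δz̄) = -119.0000
Denominator Σ(Δz_t−Δz̄)² = 214.0000
r_1(Δz) = -119.0000 / 214.0000 = -0.556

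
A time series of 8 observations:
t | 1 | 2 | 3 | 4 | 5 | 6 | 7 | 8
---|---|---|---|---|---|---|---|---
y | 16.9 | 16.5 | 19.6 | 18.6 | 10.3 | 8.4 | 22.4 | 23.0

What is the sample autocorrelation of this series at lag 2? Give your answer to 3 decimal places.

-0.622

Mean ȳ = (16.9 + 16.5 + 19.6 + 18.6 + 10.3 + 8.4 + 22.4 + 23.0)/8 = 16.9625
Deviations from mean: -0.0625, -0.4625, 2.6375, 1.6375, -6.6625, -8.5625, 5.4375, 6.0375
Numerator Σ_{t=1}^{6}(y_t−ȳ)(y_{t+2}−ȳ) = -120.4391
Denominator Σ(y_t−ȳ)² = 193.5788
r_2 = -120.4391 / 193.5788 = -0.622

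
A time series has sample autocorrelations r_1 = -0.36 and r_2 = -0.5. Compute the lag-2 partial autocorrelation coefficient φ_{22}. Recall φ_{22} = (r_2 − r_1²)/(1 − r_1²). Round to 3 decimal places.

φ_{22} = (r_2 − r_1²) / (1 − r_1²)
r_1² = (-0.36)² = 0.1296
Numerator = -0.5 − 0.1296 = -0.6296; denominator = 1 − 0.1296 = 0.8704
φ_{22} = -0.6296 / 0.8704 = -0.723

-0.723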